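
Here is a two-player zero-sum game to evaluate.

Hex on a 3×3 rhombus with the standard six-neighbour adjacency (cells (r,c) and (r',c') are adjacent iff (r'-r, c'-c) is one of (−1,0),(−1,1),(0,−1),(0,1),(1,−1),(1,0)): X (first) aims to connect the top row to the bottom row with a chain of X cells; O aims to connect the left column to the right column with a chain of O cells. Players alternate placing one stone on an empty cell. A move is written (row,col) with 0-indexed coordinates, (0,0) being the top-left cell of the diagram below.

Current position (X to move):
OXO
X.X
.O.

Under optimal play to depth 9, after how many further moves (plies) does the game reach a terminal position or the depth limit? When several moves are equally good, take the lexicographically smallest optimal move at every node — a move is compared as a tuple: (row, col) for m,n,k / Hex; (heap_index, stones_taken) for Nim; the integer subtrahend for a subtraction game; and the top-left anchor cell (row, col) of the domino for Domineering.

PV length from [OXO/X.X/.O.]: 3 plies

ply 1, X at OXO/X.X/.O. | (1,1)=+1→OXO/XXX/.O.*; (2,0)=+1→OXO/X.X/XO.; (2,2)=+1→OXO/X.X/.OX
ply 2, O at OXO/XXX/.O. | (2,0)=-1→OXO/XXX/OO.*; (2,2)=-1→OXO/XXX/.OO
ply 3, X at OXO/XXX/OO. | (2,2)=+1→OXO/XXX/OOX*
ply 4: OXO/XXX/OOX is terminal -1 (O); from OXO/X.X/.O. depth 9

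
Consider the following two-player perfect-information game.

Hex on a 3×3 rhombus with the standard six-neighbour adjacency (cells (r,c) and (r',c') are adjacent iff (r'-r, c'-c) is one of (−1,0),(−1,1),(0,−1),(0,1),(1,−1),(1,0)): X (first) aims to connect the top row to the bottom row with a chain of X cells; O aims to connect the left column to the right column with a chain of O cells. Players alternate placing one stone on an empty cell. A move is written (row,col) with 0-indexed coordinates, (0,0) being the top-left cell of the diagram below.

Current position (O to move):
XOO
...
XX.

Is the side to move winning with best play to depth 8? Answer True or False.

[XOO/.../XX.] O move#1: (1,0):+1/XOO/O../XX.*, (1,1):-1/XOO/.O./XX., (1,2):-1/XOO/..O/XX., (2,2):-1/XOO/.../XXO
[XOO/O../XX.] end (terminal -1, X#2); searched XOO/.../XX. to 8

O winning at [XOO/.../XX.]: True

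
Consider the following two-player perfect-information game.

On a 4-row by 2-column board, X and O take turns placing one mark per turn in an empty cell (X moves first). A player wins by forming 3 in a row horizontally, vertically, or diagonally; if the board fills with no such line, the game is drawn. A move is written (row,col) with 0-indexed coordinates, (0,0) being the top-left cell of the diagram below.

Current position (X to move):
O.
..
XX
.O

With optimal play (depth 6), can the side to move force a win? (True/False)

[O./../XX/.O] X move#1: (0,1):+0/OX/../XX/.O*, (1,0):+0/O./X./XX/.O, (1,1):+0/O./.X/XX/.O, (3,0):+0/O./../XX/XO
[OX/../XX/.O] O move#2: (1,0):-1/OX/O./XX/.O, (1,1):+0/OX/.O/XX/.O*, (3,0):-1/OX/../XX/OO
[OX/.O/XX/.O] X move#3: (1,0):+0/OX/XO/XX/.O*, (3,0):+0/OX/.O/XX/XO
[OX/XO/XX/.O] O move#4: (3,0):+0/OX/XO/XX/OO*
[OX/XO/XX/OO] end (terminal +0, X#5); searched O./../XX/.O to 6

X winning at [O./../XX/.O]: False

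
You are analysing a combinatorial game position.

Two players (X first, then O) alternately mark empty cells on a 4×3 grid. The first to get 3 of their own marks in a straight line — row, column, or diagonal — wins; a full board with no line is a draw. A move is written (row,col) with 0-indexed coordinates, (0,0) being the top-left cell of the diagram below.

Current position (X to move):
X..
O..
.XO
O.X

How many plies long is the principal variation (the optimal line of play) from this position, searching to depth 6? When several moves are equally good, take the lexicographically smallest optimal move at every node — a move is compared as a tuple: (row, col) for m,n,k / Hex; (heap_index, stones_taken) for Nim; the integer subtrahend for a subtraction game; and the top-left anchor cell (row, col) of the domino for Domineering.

p1 X@[X../O../.XO/O.X]: (0,1)[XX./O../.XO/O.X]-1* (0,2)[X.X/O../.XO/O.X]-1 (1,1)[X../OX./.XO/O.X]-1 (1,2)[X../O.X/.XO/O.X]-1 (2,0)[X../O../XXO/O.X]-1 (3,1)[X../O../.XO/OXX]-1
p2 O@[XX./O../.XO/O.X]: (0,2)[XXO/O../.XO/O.X]-1 (1,1)[XX./OO./.XO/O.X]-1 (1,2)[XX./O.O/.XO/O.X]-1 (2,0)[XX./O../OXO/O.X]+1* (3,1)[XX./O../.XO/OOX]-1
p3 X@[XX./O../OXO/O.X] terminal -1; root [X../O../.XO/O.X] d6

PV length from [X../O../.XO/O.X]: 2 plies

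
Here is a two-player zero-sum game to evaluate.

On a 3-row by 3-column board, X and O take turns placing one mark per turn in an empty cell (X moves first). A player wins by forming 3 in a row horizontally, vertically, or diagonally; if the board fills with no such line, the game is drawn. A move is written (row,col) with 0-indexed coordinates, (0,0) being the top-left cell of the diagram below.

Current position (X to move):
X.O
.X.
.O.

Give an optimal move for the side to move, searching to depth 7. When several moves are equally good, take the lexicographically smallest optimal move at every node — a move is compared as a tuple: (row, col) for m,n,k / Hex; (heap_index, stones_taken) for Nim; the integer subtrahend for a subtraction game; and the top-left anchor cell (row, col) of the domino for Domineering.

X's best at [X.O/.X./.O.]: (1,0)

[X.O/.X./.O.] X move#1: (0,1):-1/XXO/.X./.O., (1,0):+1/X.O/XX./.O.*, (1,2):+1/X.O/.XX/.O., (2,0):+1/X.O/.X./XO., (2,2):+1/X.O/.X./.OX
[X.O/XX./.O.] O move#2: (0,1):-1/XOO/XX./.O.*, (1,2):-1/X.O/XXO/.O., (2,0):-1/X.O/XX./OO., (2,2):-1/X.O/XX./.OO
[XOO/XX./.O.] X move#3: (1,2):+1/XOO/XXX/.O.*, (2,0):+1/XOO/XX./XO., (2,2):+1/XOO/XX./.OX
[XOO/XXX/.O.] end (terminal -1, O#4); searched X.O/.X./.O. to 7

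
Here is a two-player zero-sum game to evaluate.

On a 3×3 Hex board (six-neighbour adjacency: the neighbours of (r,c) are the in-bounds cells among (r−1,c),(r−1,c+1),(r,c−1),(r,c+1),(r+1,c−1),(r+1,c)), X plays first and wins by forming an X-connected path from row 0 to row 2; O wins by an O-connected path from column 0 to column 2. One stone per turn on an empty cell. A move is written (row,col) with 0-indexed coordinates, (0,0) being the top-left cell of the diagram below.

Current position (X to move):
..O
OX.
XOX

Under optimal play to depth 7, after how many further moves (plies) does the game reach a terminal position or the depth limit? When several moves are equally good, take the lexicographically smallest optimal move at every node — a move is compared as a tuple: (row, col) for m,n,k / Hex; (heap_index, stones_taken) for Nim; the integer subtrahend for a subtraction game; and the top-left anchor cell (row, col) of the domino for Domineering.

p1 X@[..O/OX./XOX]: (0,0)[X.O/OX./XOX]-1 (0,1)[.XO/OX./XOX]+1* (1,2)[..O/OXX/XOX]-1
p2 O@[.XO/OX./XOX] terminal -1; root [..O/OX./XOX] d7

PV length from [..O/OX./XOX]: 1 ply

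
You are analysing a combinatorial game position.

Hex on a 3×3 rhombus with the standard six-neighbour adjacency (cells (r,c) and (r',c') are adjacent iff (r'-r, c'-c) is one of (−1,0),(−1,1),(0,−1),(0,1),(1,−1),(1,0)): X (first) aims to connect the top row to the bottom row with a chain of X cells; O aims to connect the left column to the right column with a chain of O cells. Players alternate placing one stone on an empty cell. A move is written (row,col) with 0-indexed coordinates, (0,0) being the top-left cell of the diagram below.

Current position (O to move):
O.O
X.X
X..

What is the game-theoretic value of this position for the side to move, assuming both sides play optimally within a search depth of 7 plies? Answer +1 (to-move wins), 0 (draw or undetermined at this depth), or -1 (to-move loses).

value(O.O/X.X/X.., O) = +1

[O.O/X.X/X..] O move#1: (0,1):+1/OOO/X.X/X..*, (1,1):-1/O.O/XOX/X.., (2,1):-1/O.O/X.X/XO., (2,2):-1/O.O/X.X/X.O
[OOO/X.X/X..] end (terminal -1, X#2); searched O.O/X.X/X.. to 7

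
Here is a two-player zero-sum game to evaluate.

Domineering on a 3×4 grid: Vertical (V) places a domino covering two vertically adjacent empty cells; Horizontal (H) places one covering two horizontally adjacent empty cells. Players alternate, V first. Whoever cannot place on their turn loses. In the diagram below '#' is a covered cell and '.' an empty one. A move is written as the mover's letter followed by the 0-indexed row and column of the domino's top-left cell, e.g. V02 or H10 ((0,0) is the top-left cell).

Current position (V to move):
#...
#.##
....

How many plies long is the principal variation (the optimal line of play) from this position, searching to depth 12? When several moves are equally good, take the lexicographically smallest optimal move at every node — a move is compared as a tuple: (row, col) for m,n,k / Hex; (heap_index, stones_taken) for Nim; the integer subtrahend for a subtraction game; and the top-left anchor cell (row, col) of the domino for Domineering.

PV length from [#.../#.##/....]: 2 plies

ply 1, V at #.../#.##/.... | V01=-1→##../####/....*; V11=-1→#.../####/.#..
ply 2, H at ##../####/.... | H02=+1→####/####/....*; H20=+1→##../####/##..; H21=+1→##../####/.##.; H22=+1→##../####/..##
ply 3: ####/####/.... is terminal -1 (V); from #.../#.##/.... depth 12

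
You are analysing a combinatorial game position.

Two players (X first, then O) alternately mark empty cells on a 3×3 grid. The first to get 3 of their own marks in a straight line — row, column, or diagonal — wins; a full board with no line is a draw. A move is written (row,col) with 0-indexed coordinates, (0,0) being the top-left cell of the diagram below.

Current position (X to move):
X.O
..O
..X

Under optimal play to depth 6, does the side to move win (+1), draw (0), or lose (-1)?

value(X.O/..O/..X, X) = +1

[X.O/..O/..X] X move#1: (0,1):-1/XXO/..O/..X, (1,0):+1/X.O/X.O/..X*, (1,1):+1/X.O/.XO/..X, (2,0):+1/X.O/..O/X.X, (2,1):+1/X.O/..O/.XX
[X.O/X.O/..X] O move#2: (0,1):-1/XOO/X.O/..X*, (1,1):-1/X.O/XOO/..X, (2,0):-1/X.O/X.O/O.X, (2,1):-1/X.O/X.O/.OX
[XOO/X.O/..X] X move#3: (1,1):+1/XOO/XXO/..X*, (2,0):+1/XOO/X.O/X.X, (2,1):+1/XOO/X.O/.XX
[XOO/XXO/..X] end (terminal -1, O#4); searched X.O/..O/..X to 6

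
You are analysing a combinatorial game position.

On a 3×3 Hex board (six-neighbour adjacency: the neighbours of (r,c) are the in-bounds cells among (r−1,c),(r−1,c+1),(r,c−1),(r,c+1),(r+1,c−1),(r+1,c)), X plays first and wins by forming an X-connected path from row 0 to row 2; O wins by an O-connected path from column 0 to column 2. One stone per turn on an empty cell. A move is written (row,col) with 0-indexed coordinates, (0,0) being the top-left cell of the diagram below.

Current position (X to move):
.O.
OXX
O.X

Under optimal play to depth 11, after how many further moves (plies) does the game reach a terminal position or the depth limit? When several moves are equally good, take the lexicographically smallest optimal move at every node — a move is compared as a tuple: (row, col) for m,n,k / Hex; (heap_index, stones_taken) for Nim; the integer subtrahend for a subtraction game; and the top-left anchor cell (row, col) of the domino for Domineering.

PV length from [.O./OXX/O.X]: 1 ply

p1 X@[.O./OXX/O.X]: (0,0)[XO./OXX/O.X]-1 (0,2)[.OX/OXX/O.X]+1* (2,1)[.O./OXX/OXX]-1
p2 O@[.OX/OXX/O.X] terminal -1; root [.O./OXX/O.X] d11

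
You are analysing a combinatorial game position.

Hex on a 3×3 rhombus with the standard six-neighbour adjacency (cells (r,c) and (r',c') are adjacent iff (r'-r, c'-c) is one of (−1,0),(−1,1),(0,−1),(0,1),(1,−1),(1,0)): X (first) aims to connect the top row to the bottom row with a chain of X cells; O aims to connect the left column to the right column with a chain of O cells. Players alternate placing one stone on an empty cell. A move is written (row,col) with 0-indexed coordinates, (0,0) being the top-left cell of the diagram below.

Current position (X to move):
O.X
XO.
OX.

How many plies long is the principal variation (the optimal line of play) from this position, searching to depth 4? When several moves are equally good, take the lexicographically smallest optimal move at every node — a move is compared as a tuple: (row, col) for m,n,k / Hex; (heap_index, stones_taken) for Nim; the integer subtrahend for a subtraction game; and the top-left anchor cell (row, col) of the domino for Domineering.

ply 1, X at O.X/XO./OX. | (0,1)=-1→OXX/XO./OX.; (1,2)=+1→O.X/XOX/OX.*; (2,2)=-1→O.X/XO./OXX
ply 2: O.X/XOX/OX. is terminal -1 (O); from O.X/XO./OX. depth 4

PV length from [O.X/XO./OX.]: 1 ply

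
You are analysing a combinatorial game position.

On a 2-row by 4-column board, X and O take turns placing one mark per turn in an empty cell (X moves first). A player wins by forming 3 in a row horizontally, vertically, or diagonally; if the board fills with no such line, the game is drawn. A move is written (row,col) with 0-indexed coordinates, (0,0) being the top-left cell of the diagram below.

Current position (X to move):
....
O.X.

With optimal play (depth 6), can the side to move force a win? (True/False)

X winning at [..../O.X.]: False

[..../O.X.] X move#1: (0,0):+0/X.../O.X.*, (0,1):+0/.X../O.X., (0,2):+0/..X./O.X., (0,3):+0/...X/O.X., (1,1):+0/..../OXX., (1,3):+0/..../O.XX
[X.../O.X.] O move#2: (0,1):+0/XO../O.X.*, (0,2):+0/X.O./O.X., (0,3):+0/X..O/O.X., (1,1):+0/X.../OOX., (1,3):+0/X.../O.XO
[XO../O.X.] X move#3: (0,2):+0/XOX./O.X.*, (0,3):+0/XO.X/O.X., (1,1):+0/XO../OXX., (1,3):+0/XO../O.XX
[XOX./O.X.] O move#4: (0,3):+0/XOXO/O.X.*, (1,1):+0/XOX./OOX., (1,3):+0/XOX./O.XO
[XOXO/O.X.] X move#5: (1,1):+0/XOXO/OXX.*, (1,3):+0/XOXO/O.XX
[XOXO/OXX.] O move#6: (1,3):+0/XOXO/OXXO*
[XOXO/OXXO] end (terminal +0, X#7); searched ..../O.X. to 6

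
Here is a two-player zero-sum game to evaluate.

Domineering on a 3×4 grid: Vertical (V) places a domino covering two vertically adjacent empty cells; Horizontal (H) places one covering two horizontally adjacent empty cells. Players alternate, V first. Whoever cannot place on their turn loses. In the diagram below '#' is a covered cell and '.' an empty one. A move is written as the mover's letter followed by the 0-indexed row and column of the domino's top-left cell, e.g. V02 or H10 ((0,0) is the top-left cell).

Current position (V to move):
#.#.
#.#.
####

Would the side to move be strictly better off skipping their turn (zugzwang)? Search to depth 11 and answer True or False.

zugzwang(#.#./#.#./####, V) = False

p1 V@[#.#./#.#./####]: V01[###./###./####]+1* V03[#.##/#.##/####]+1
p2 H@[###./###./####] terminal -1; root [#.#./#.#./####] d11
suppose V passes — search the same position with H to move:
pass> p1 H@[#.#./#.#./####] terminal -1; root [#.#./#.#./####] d11
for V: play +1, pass +1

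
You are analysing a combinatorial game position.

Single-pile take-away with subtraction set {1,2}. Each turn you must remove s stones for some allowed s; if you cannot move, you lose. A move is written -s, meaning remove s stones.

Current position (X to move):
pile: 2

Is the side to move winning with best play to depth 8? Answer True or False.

X winning at [2]: True

ply 1, X at 2 | -1=-1→1; -2=+1→0*
ply 2: 0 is terminal -1 (O); from 2 depth 8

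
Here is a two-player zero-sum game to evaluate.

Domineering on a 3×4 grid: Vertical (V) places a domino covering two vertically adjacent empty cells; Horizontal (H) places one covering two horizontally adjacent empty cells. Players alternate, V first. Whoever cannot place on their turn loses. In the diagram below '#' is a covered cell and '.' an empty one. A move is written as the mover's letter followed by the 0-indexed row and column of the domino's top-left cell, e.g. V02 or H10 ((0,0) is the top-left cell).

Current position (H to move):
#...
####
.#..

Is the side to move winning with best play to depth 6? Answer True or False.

H winning at [#.../####/.#..]: True

[#.../####/.#..] H move#1: H01:+1/###./####/.#..*, H02:+1/#.##/####/.#.., H22:+1/#.../####/.###
[###./####/.#..] end (terminal -1, V#2); searched #.../####/.#.. to 6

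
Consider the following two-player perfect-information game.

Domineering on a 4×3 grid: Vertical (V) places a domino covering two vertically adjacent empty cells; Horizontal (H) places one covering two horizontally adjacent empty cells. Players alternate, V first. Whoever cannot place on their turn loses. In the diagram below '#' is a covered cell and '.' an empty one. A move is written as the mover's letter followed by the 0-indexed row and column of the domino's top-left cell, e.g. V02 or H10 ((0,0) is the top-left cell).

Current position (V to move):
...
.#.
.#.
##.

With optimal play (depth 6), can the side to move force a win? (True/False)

[.../.#./.#./##.] V move#1: V00:+1/#../##./.#./##.*, V02:+1/..#/.##/.#./##., V10:+1/.../##./##./##., V12:+1/.../.##/.##/##., V22:+1/.../.#./.##/###
[#../##./.#./##.] H move#2: H01:-1/###/##./.#./##.*
[###/##./.#./##.] V move#3: V12:+1/###/###/.##/##.*, V22:+1/###/##./.##/###
[###/###/.##/##.] end (terminal -1, H#4); searched .../.#./.#./##. to 6

V winning at [.../.#./.#./##.]: True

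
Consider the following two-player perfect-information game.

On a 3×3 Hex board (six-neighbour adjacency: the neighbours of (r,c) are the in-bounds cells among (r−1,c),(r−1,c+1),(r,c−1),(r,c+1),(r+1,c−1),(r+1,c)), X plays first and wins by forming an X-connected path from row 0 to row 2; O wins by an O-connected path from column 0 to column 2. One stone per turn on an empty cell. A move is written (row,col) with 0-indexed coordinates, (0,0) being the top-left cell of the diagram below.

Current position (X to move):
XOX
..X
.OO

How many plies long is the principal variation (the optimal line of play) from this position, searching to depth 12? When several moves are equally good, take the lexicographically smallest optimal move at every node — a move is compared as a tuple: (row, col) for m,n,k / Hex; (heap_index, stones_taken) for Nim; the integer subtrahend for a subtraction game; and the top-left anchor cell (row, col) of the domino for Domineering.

PV length from [XOX/..X/.OO]: 3 plies

p1 X@[XOX/..X/.OO]: (1,0)[XOX/X.X/.OO]-1 (1,1)[XOX/.XX/.OO]-1 (2,0)[XOX/..X/XOO]+1*
p2 O@[XOX/..X/XOO]: (1,0)[XOX/O.X/XOO]-1* (1,1)[XOX/.OX/XOO]-1
p3 X@[XOX/O.X/XOO]: (1,1)[XOX/OXX/XOO]+1*
p4 O@[XOX/OXX/XOO] terminal -1; root [XOX/..X/.OO] d12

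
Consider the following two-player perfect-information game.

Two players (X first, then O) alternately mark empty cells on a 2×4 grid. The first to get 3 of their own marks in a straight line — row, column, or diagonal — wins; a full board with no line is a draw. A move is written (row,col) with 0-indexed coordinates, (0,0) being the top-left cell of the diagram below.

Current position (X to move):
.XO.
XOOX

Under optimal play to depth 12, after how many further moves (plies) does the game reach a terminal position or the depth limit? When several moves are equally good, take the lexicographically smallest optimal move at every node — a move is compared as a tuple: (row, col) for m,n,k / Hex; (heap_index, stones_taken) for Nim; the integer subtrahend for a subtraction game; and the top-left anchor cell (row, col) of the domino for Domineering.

ply 1, X at .XO./XOOX | (0,0)=+0→XXO./XOOX*; (0,3)=+0→.XOX/XOOX
ply 2, O at XXO./XOOX | (0,3)=+0→XXOO/XOOX*
ply 3: XXOO/XOOX is terminal +0 (X); from .XO./XOOX depth 12

PV length from [.XO./XOOX]: 2 plies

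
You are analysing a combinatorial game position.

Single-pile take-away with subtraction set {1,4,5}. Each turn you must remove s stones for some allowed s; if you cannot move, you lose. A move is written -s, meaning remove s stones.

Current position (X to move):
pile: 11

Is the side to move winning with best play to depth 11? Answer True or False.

[11] X move#1: -1:+1/10*, -4:-1/7, -5:-1/6
[10] O move#2: -1:-1/9*, -4:-1/6, -5:-1/5
[9] X move#3: -1:+1/8*, -4:-1/5, -5:-1/4
[8] O move#4: -1:-1/7*, -4:-1/4, -5:-1/3
[7] X move#5: -1:-1/6, -4:-1/3, -5:+1/2*
[2] O move#6: -1:-1/1*
[1] X move#7: -1:+1/0*
[0] end (terminal -1, O#8); searched 11 to 11

X winning at [11]: True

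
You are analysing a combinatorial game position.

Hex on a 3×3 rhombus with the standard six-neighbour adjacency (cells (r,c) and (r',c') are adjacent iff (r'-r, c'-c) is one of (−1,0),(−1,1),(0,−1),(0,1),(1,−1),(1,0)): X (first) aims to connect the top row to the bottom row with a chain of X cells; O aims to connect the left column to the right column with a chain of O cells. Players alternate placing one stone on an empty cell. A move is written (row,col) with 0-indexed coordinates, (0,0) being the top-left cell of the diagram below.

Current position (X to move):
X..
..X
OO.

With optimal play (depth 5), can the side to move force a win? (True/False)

X winning at [X../..X/OO.]: True

[X../..X/OO.] X move#1: (0,1):-1/XX./..X/OO., (0,2):-1/X.X/..X/OO., (1,0):-1/X../X.X/OO., (1,1):-1/X../.XX/OO., (2,2):+1/X../..X/OOX*
[X../..X/OOX] O move#2: (0,1):-1/XO./..X/OOX*, (0,2):-1/X.O/..X/OOX, (1,0):-1/X../O.X/OOX, (1,1):-1/X../.OX/OOX
[XO./..X/OOX] X move#3: (0,2):+1/XOX/..X/OOX*, (1,0):+1/XO./X.X/OOX, (1,1):+1/XO./.XX/OOX
[XOX/..X/OOX] end (terminal -1, O#4); searched X../..X/OO. to 5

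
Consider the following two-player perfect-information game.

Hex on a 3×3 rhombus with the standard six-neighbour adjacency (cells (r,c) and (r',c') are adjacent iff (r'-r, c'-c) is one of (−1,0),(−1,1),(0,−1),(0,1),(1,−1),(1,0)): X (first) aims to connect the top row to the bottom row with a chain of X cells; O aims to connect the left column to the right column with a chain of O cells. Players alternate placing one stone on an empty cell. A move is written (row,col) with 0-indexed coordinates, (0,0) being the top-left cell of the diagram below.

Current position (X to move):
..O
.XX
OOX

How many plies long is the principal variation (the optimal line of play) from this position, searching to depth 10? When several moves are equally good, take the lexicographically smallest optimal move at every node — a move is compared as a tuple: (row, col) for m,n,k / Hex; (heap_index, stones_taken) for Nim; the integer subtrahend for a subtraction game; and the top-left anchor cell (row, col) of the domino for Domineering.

PV length from [..O/.XX/OOX]: 3 plies

[..O/.XX/OOX] X move#1: (0,0):+1/X.O/.XX/OOX*, (0,1):+1/.XO/.XX/OOX, (1,0):+1/..O/XXX/OOX
[X.O/.XX/OOX] O move#2: (0,1):-1/XOO/.XX/OOX*, (1,0):-1/X.O/OXX/OOX
[XOO/.XX/OOX] X move#3: (1,0):+1/XOO/XXX/OOX*
[XOO/XXX/OOX] end (terminal -1, O#4); searched ..O/.XX/OOX to 10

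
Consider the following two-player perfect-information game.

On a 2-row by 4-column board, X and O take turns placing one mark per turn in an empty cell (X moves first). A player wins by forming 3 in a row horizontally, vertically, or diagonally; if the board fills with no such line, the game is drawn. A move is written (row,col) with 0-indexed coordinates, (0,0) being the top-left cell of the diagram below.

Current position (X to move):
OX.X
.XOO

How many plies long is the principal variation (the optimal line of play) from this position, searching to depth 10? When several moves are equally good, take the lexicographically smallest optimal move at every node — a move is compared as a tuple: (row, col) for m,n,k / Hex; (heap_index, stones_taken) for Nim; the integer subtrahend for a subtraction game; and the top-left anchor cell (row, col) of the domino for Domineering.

[OX.X/.XOO] X move#1: (0,2):+1/OXXX/.XOO*, (1,0):+0/OX.X/XXOO
[OXXX/.XOO] end (terminal -1, O#2); searched OX.X/.XOO to 10

PV length from [OX.X/.XOO]: 1 ply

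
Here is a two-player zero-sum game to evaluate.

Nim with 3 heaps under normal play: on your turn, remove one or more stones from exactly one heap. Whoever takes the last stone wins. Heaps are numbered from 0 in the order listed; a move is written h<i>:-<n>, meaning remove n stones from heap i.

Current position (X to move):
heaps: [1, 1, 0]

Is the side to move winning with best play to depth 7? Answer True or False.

X winning at [(1,1,0)]: False

[(1,1,0)] X move#1: h0:-1:-1/(0,1,0)*, h1:-1:-1/(1,0,0)
[(0,1,0)] O move#2: h1:-1:+1/(0,0,0)*
[(0,0,0)] end (terminal -1, X#3); searched (1,1,0) to 7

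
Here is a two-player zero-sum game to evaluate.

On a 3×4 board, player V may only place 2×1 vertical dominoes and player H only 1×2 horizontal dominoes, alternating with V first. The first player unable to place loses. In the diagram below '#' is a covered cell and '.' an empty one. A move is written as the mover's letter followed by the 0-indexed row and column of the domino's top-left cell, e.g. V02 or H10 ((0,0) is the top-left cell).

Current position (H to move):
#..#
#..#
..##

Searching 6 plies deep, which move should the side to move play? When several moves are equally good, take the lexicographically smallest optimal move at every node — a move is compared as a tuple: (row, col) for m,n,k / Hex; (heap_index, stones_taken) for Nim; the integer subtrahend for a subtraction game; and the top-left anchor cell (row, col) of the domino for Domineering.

p1 H@[#..#/#..#/..##]: H01[####/#..#/..##]-1 H11[#..#/####/..##]+1* H20[#..#/#..#/####]-1
p2 V@[#..#/####/..##] terminal -1; root [#..#/#..#/..##] d6

H's best at [#..#/#..#/..##]: H11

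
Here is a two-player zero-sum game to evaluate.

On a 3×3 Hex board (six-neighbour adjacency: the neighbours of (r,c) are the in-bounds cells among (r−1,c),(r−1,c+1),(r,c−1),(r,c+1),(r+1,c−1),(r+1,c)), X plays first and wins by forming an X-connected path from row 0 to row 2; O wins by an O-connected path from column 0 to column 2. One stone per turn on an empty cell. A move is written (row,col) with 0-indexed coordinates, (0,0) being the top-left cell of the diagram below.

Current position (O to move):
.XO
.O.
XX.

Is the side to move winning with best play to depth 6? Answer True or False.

O winning at [.XO/.O./XX.]: True

ply 1, O at .XO/.O./XX. | (0,0)=-1→OXO/.O./XX.; (1,0)=+1→.XO/OO./XX.*; (1,2)=-1→.XO/.OO/XX.; (2,2)=-1→.XO/.O./XXO
ply 2: .XO/OO./XX. is terminal -1 (X); from .XO/.O./XX. depth 6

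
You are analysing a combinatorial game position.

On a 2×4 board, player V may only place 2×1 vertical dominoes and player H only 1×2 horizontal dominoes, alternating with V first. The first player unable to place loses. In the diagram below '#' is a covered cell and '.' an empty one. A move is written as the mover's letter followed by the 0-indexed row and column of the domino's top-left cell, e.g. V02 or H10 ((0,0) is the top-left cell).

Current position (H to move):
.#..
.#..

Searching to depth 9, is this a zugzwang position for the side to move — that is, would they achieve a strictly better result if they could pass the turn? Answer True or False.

p1 H@[.#../.#..]: H02[.###/.#..]+1* H12[.#../.###]+1
p2 V@[.###/.#..]: V00[####/##..]-1*
p3 H@[####/##..]: H12[####/####]+1*
p4 V@[####/####] terminal -1; root [.#../.#..] d9
pass branch (V moves first from the same position):
  | p1 V@[.#../.#..]: V00[##../##..]-1 V02[.##./.##.]+1* V03[.#.#/.#.#]+1
  | p2 H@[.##./.##.] terminal -1; root [.#../.#..] d9
H moving scores +1; H passing scores -1

zugzwang(.#../.#.., H) = False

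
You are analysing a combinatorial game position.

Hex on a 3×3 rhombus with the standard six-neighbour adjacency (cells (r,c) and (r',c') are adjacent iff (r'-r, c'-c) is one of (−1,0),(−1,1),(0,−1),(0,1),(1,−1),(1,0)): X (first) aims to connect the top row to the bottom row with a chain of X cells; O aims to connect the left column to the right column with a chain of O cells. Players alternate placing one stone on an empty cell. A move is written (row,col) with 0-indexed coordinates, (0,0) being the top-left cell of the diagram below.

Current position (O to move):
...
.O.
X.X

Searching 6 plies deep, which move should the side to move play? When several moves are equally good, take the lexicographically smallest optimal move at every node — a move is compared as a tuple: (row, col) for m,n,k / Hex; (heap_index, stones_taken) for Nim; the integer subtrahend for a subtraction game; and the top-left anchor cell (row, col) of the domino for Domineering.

O's best at [.../.O./X.X]: (0,0)

ply 1, O at .../.O./X.X | (0,0)=+1→O../.O./X.X*; (0,1)=+1→.O./.O./X.X; (0,2)=-1→..O/.O./X.X; (1,0)=+1→.../OO./X.X; (1,2)=-1→.../.OO/X.X; (2,1)=-1→.../.O./XOX
ply 2, X at O../.O./X.X | (0,1)=-1→OX./.O./X.X*; (0,2)=-1→O.X/.O./X.X; (1,0)=-1→O../XO./X.X; (1,2)=-1→O../.OX/X.X; (2,1)=-1→O../.O./XXX
ply 3, O at OX./.O./X.X | (0,2)=-1→OXO/.O./X.X; (1,0)=+1→OX./OO./X.X*; (1,2)=-1→OX./.OO/X.X; (2,1)=-1→OX./.O./XOX
ply 4, X at OX./OO./X.X | (0,2)=-1→OXX/OO./X.X*; (1,2)=-1→OX./OOX/X.X; (2,1)=-1→OX./OO./XXX
ply 5, O at OXX/OO./X.X | (1,2)=+1→OXX/OOO/X.X*; (2,1)=-1→OXX/OO./XOX
ply 6: OXX/OOO/X.X is terminal -1 (X); from .../.O./X.X depth 6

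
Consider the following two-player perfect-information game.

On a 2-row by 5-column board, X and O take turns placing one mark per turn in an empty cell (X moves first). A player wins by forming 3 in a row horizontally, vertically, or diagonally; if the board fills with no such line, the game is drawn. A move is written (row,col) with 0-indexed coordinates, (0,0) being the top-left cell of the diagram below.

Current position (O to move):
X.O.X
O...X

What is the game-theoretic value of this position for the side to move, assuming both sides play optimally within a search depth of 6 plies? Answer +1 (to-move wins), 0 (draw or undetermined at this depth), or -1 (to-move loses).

p1 O@[X.O.X/O...X]: (0,1)[XOO.X/O...X]+0* (0,3)[X.OOX/O...X]+0 (1,1)[X.O.X/OO..X]+0 (1,2)[X.O.X/O.O.X]+0 (1,3)[X.O.X/O..OX]+0
p2 X@[XOO.X/O...X]: (0,3)[XOOXX/O...X]+0* (1,1)[XOO.X/OX..X]-1 (1,2)[XOO.X/O.X.X]-1 (1,3)[XOO.X/O..XX]-1
p3 O@[XOOXX/O...X]: (1,1)[XOOXX/OO..X]+0* (1,2)[XOOXX/O.O.X]+0 (1,3)[XOOXX/O..OX]+0
p4 X@[XOOXX/OO..X]: (1,2)[XOOXX/OOX.X]+0* (1,3)[XOOXX/OO.XX]-1
p5 O@[XOOXX/OOX.X]: (1,3)[XOOXX/OOXOX]+0*
p6 X@[XOOXX/OOXOX] terminal +0; root [X.O.X/O...X] d6

value(X.O.X/O...X, O) = 0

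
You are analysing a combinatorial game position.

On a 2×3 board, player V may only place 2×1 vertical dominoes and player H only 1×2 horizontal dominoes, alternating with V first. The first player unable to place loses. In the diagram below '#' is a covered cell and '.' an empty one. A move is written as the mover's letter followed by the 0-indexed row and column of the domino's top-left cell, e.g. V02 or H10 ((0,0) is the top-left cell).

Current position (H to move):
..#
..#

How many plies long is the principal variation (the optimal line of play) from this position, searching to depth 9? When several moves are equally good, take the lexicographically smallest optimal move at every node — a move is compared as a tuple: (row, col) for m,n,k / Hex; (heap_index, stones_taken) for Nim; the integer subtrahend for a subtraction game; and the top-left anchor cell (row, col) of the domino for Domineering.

[..#/..#] H move#1: H00:+1/###/..#*, H10:+1/..#/###
[###/..#] end (terminal -1, V#2); searched ..#/..# to 9

PV length from [..#/..#]: 1 ply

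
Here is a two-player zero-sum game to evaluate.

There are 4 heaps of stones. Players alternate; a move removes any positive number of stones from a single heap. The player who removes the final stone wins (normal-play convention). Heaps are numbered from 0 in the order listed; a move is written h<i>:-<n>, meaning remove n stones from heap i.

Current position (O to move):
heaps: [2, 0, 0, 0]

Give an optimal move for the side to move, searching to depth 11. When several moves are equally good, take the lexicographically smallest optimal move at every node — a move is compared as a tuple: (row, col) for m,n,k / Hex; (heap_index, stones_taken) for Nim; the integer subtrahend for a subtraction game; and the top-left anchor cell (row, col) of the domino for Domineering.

O's best at [(2,0,0,0)]: h0:-2

[(2,0,0,0)] O move#1: h0:-1:-1/(1,0,0,0), h0:-2:+1/(0,0,0,0)*
[(0,0,0,0)] end (terminal -1, X#2); searched (2,0,0,0) to 11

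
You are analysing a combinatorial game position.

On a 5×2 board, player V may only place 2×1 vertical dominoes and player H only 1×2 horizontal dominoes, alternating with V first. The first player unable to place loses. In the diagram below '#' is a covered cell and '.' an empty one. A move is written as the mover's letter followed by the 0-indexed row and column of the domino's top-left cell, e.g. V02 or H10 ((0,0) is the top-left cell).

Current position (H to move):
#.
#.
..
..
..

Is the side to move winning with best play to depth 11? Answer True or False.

[#./#./../../..] H move#1: H20:-1/#./#./##/../.., H30:+1/#./#./../##/..*, H40:-1/#./#./../../##
[#./#./../##/..] V move#2: V01:-1/##/##/../##/..*, V11:-1/#./##/.#/##/..
[##/##/../##/..] H move#3: H20:+1/##/##/##/##/..*, H40:+1/##/##/../##/##
[##/##/##/##/..] end (terminal -1, V#4); searched #./#./../../.. to 11

H winning at [#./#./../../..]: True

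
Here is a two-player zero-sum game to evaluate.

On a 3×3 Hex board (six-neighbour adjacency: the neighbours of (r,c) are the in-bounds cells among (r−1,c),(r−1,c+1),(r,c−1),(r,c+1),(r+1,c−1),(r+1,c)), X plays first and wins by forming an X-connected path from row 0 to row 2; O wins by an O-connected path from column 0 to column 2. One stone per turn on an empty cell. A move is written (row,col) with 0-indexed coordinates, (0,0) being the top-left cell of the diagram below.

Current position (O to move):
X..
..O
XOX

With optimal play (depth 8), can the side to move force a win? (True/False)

ply 1, O at X../..O/XOX | (0,1)=-1→XO./..O/XOX*; (0,2)=-1→X.O/..O/XOX; (1,0)=-1→X../O.O/XOX; (1,1)=-1→X../.OO/XOX
ply 2, X at XO./..O/XOX | (0,2)=+1→XOX/..O/XOX*; (1,0)=+1→XO./X.O/XOX; (1,1)=+1→XO./.XO/XOX
ply 3, O at XOX/..O/XOX | (1,0)=-1→XOX/O.O/XOX*; (1,1)=-1→XOX/.OO/XOX
ply 4, X at XOX/O.O/XOX | (1,1)=+1→XOX/OXO/XOX*
ply 5: XOX/OXO/XOX is terminal -1 (O); from X../..O/XOX depth 8

O winning at [X../..O/XOX]: False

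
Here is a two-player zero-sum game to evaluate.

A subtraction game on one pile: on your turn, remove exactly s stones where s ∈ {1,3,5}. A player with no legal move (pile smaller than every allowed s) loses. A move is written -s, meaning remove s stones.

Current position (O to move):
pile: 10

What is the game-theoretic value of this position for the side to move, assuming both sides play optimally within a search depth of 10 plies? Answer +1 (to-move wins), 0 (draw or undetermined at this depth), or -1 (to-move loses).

value(10, O) = -1

ply 1, O at 10 | -1=-1→9*; -3=-1→7; -5=-1→5
ply 2, X at 9 | -1=+1→8*; -3=+1→6; -5=+1→4
ply 3, O at 8 | -1=-1→7*; -3=-1→5; -5=-1→3
ply 4, X at 7 | -1=+1→6*; -3=+1→4; -5=+1→2
ply 5, O at 6 | -1=-1→5*; -3=-1→3; -5=-1→1
ply 6, X at 5 | -1=+1→4*; -3=+1→2; -5=+1→0
ply 7, O at 4 | -1=-1→3*; -3=-1→1
ply 8, X at 3 | -1=+1→2*; -3=+1→0
ply 9, O at 2 | -1=-1→1*
ply 10, X at 1 | -1=+1→0*
ply 11: 0 is terminal -1 (O); from 10 depth 10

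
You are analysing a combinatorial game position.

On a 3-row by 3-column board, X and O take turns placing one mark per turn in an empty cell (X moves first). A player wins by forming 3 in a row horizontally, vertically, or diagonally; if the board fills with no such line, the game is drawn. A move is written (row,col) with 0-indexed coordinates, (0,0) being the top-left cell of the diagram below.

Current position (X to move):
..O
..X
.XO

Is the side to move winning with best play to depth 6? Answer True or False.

X winning at [..O/..X/.XO]: True

[..O/..X/.XO] X move#1: (0,0):+0/X.O/..X/.XO, (0,1):-1/.XO/..X/.XO, (1,0):-1/..O/X.X/.XO, (1,1):+1/..O/.XX/.XO*, (2,0):-1/..O/..X/XXO
[..O/.XX/.XO] O move#2: (0,0):-1/O.O/.XX/.XO*, (0,1):-1/.OO/.XX/.XO, (1,0):-1/..O/OXX/.XO, (2,0):-1/..O/.XX/OXO
[O.O/.XX/.XO] X move#3: (0,1):+1/OXO/.XX/.XO*, (1,0):+1/O.O/XXX/.XO, (2,0):-1/O.O/.XX/XXO
[OXO/.XX/.XO] end (terminal -1, O#4); searched ..O/..X/.XO to 6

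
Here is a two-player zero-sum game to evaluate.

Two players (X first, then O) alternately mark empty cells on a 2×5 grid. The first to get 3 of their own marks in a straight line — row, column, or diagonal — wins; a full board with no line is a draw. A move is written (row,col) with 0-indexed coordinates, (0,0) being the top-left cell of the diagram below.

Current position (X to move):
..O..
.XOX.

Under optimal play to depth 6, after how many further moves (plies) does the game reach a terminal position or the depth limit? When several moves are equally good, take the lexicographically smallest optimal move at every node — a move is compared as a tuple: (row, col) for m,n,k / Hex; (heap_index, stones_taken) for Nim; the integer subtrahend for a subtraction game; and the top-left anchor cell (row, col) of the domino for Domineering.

PV length from [..O../.XOX.]: 6 plies

p1 X@[..O../.XOX.]: (0,0)[X.O../.XOX.]-1 (0,1)[.XO../.XOX.]+0* (0,3)[..OX./.XOX.]+0 (0,4)[..O.X/.XOX.]-1 (1,0)[..O../XXOX.]-1 (1,4)[..O../.XOXX]-1
p2 O@[.XO../.XOX.]: (0,0)[OXO../.XOX.]+0* (0,3)[.XOO./.XOX.]+0 (0,4)[.XO.O/.XOX.]+0 (1,0)[.XO../OXOX.]+0 (1,4)[.XO../.XOXO]+0
p3 X@[OXO../.XOX.]: (0,3)[OXOX./.XOX.]+0* (0,4)[OXO.X/.XOX.]+0 (1,0)[OXO../XXOX.]+0 (1,4)[OXO../.XOXX]+0
p4 O@[OXOX./.XOX.]: (0,4)[OXOXO/.XOX.]+0* (1,0)[OXOX./OXOX.]+0 (1,4)[OXOX./.XOXO]+0
p5 X@[OXOXO/.XOX.]: (1,0)[OXOXO/XXOX.]+0* (1,4)[OXOXO/.XOXX]+0
p6 O@[OXOXO/XXOX.]: (1,4)[OXOXO/XXOXO]+0*
p7 X@[OXOXO/XXOXO] terminal +0; root [..O../.XOX.] d6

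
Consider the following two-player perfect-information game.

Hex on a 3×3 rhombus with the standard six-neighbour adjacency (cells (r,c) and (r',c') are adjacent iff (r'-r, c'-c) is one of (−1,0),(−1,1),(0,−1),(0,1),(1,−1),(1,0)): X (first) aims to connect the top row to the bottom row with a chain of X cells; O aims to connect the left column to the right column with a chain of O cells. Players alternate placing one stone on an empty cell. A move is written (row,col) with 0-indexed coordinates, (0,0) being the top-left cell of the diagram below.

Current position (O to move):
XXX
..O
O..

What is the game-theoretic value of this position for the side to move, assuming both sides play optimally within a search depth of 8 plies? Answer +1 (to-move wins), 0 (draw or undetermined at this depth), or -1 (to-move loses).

value(XXX/..O/O.., O) = +1

p1 O@[XXX/..O/O..]: (1,0)[XXX/O.O/O..]+1* (1,1)[XXX/.OO/O..]+1 (2,1)[XXX/..O/OO.]+1 (2,2)[XXX/..O/O.O]+1
p2 X@[XXX/O.O/O..]: (1,1)[XXX/OXO/O..]-1* (2,1)[XXX/O.O/OX.]-1 (2,2)[XXX/O.O/O.X]-1
p3 O@[XXX/OXO/O..]: (2,1)[XXX/OXO/OO.]+1* (2,2)[XXX/OXO/O.O]-1
p4 X@[XXX/OXO/OO.] terminal -1; root [XXX/..O/O..] d8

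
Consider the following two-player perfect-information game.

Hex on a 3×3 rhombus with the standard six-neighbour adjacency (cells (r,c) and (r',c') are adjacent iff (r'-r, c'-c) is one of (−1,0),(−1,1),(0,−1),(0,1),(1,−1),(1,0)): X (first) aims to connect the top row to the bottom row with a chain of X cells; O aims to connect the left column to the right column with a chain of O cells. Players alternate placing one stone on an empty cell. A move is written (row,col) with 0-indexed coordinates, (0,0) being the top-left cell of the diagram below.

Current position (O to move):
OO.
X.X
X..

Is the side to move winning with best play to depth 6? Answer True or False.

p1 O@[OO./X.X/X..]: (0,2)[OOO/X.X/X..]+1* (1,1)[OO./XOX/X..]-1 (2,1)[OO./X.X/XO.]-1 (2,2)[OO./X.X/X.O]-1
p2 X@[OOO/X.X/X..] terminal -1; root [OO./X.X/X..] d6

O winning at [OO./X.X/X..]: True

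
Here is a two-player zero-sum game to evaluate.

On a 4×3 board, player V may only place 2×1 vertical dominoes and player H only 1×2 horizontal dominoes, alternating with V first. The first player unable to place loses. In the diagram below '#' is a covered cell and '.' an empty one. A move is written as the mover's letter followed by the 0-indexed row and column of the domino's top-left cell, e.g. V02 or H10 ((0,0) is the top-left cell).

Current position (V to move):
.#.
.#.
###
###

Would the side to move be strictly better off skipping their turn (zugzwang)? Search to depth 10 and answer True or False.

zugzwang(.#./.#./###/###, V) = False

[.#./.#./###/###] V move#1: V00:+1/##./##./###/###*, V02:+1/.##/.##/###/###
[##./##./###/###] end (terminal -1, H#2); searched .#./.#./###/### to 10
suppose V passes — search the same position with H to move:
pass> [.#./.#./###/###] end (terminal -1, H#1); searched .#./.#./###/### to 10
for V: play +1, pass +1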